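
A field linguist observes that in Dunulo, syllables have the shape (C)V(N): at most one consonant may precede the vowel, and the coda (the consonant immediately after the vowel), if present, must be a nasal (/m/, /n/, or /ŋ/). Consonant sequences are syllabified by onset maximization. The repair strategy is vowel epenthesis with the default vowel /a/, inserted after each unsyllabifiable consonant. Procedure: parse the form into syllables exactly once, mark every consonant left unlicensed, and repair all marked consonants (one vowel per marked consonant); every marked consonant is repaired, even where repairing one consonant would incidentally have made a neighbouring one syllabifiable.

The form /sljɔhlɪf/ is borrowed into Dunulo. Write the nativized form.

Under (C)V(N), the unsyllabifiable consonants are /s/, /l/, /h/, /f/ (only a nasal (/m/, /n/, or /ŋ/) is licensed in coda position; onsets are limited to one consonant).
Each unlicensed consonant becomes the onset of a new syllable: /s/ → /sa/, /l/ → /la/, /h/ → /ha/, /f/ → /fa/.

salajɔhalɪfa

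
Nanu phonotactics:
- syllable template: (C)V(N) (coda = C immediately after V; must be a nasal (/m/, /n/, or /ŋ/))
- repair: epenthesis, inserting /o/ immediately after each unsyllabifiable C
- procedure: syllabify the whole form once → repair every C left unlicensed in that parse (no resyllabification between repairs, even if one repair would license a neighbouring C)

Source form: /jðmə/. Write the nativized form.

The consonants /j/, /ð/ cannot be parsed into a legal (C)V(N) syllable (only a nasal (/m/, /n/, or /ŋ/) is licensed in coda position; onsets are limited to one consonant).
Epenthesis after each stranded consonant: /j/ → /jo/, /ð/ → /ðo/.

joðomə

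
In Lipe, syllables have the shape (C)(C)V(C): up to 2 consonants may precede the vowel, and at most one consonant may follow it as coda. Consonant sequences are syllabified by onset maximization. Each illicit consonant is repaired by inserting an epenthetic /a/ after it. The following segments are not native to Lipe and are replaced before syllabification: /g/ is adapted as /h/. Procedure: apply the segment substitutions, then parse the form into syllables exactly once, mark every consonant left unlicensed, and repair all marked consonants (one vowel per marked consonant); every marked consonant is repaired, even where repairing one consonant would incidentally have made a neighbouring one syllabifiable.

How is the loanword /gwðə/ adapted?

Substitution: /g/ → /h/, giving /hwðə/.
Under (C)(C)V(C), the unsyllabifiable consonants are /h/ (at most one coda consonant is licensed; onsets may contain at most 2 consonants).
Each unlicensed consonant becomes the onset of a new syllable: /h/ → /ha/.

hawðə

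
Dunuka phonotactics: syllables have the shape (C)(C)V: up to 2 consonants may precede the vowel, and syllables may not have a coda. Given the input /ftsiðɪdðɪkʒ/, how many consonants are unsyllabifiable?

3

The consonants /f/, /k/, /ʒ/ cannot be parsed into a legal (C)(C)V syllable (no codas are permitted; onsets may contain at most 2 consonants).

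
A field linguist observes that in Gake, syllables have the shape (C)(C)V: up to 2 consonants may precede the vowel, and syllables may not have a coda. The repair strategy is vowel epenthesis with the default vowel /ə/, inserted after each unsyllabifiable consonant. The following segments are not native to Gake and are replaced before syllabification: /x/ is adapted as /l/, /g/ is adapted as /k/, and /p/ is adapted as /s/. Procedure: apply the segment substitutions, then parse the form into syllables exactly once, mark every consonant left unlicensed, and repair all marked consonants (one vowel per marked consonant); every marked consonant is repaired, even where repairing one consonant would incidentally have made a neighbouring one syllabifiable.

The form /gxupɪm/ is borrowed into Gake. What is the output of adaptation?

Substitution: /g/ → /k/, /x/ → /l/, /p/ → /s/, giving /klusɪm/.
The consonants /m/ cannot be parsed into a legal (C)(C)V syllable (no codas are permitted; onsets may contain at most 2 consonants).
Inserting the epenthetic vowel yields /m/ → /mə/.

klusɪmə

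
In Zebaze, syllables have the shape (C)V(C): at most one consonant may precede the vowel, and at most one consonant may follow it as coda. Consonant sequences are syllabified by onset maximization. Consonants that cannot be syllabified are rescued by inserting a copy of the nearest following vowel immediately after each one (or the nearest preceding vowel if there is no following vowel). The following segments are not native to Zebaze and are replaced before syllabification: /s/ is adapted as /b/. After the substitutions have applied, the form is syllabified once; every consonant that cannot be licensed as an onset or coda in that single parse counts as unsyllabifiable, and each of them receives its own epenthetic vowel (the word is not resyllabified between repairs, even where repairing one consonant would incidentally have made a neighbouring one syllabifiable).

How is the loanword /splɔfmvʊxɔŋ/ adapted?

bɔpɔlɔfmʊvʊxɔŋ

Substitution: /s/ → /b/, giving /bplɔfmvʊxɔŋ/.
Under (C)V(C), the unsyllabifiable consonants are /b/, /p/, /m/ (at most one coda consonant is licensed; onsets are limited to one consonant).
Each unlicensed consonant becomes the onset of a new syllable: /b/ → /bɔ/, /p/ → /pɔ/, /m/ → /mʊ/.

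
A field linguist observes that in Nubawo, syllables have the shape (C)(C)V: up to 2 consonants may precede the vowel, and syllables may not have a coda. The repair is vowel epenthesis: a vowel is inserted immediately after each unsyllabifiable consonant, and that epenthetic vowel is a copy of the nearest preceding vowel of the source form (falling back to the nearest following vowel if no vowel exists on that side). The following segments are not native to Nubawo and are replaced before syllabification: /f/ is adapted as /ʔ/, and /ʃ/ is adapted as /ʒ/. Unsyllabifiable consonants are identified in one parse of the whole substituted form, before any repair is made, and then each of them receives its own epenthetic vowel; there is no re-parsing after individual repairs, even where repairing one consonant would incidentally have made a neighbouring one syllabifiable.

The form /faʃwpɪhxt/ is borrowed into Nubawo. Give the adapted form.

ʔaʒawpɪhɪxɪtɪ

Substitution: /f/ → /ʔ/, /ʃ/ → /ʒ/, giving /ʔaʒwpɪhxt/.
Under (C)(C)V, the unsyllabifiable consonants are /ʒ/, /h/, /x/, /t/ (no codas are permitted; onsets may contain at most 2 consonants).
Inserting the epenthetic vowel yields /ʒ/ → /ʒa/, /h/ → /hɪ/, /x/ → /xɪ/, /t/ → /tɪ/.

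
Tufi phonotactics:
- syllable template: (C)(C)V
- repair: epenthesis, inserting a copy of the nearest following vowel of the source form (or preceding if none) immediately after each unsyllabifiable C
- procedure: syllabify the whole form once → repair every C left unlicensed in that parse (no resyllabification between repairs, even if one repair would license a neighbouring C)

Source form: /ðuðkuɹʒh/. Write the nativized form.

The consonants /ɹ/, /ʒ/, /h/ cannot be parsed into a legal (C)(C)V syllable (no codas are permitted; onsets may contain at most 2 consonants).
Inserting the epenthetic vowel yields /ɹ/ → /ɹu/, /ʒ/ → /ʒu/, /h/ → /hu/.

ðuðkuɹuʒuhu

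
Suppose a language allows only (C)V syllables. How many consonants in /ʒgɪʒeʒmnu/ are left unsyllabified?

3

Syllabifying with onset maximization leaves /ʒ/, /ʒ/, /m/ stranded (no codas are permitted; onsets are limited to one consonant).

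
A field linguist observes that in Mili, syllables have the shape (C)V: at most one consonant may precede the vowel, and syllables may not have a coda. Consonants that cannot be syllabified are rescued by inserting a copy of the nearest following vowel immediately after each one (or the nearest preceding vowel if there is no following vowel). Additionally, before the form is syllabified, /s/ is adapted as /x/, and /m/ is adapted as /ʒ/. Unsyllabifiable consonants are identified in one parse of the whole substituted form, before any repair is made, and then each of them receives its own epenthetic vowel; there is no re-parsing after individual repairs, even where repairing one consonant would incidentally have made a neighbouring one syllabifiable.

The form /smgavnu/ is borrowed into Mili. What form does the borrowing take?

xaʒagavunu

Substitution: /s/ → /x/, /m/ → /ʒ/, giving /xʒgavnu/.
Under (C)V, the unsyllabifiable consonants are /x/, /ʒ/, /v/ (no codas are permitted; onsets are limited to one consonant).
Inserting the epenthetic vowel yields /x/ → /xa/, /ʒ/ → /ʒa/, /v/ → /vu/.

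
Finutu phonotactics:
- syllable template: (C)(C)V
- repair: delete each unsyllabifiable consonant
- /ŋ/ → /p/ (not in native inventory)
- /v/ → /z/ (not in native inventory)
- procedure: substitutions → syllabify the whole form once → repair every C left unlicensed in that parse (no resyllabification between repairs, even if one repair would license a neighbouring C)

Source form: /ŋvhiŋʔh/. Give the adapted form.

Substitution: /ŋ/ → /p/, /v/ → /z/, giving /pzhipʔh/.
Under (C)(C)V, the unsyllabifiable consonants are /p/, /p/, /ʔ/, /h/ (no codas are permitted; onsets may contain at most 2 consonants).
Deleting the stranded consonants removes /p/, /p/, /ʔ/, /h/.

zhi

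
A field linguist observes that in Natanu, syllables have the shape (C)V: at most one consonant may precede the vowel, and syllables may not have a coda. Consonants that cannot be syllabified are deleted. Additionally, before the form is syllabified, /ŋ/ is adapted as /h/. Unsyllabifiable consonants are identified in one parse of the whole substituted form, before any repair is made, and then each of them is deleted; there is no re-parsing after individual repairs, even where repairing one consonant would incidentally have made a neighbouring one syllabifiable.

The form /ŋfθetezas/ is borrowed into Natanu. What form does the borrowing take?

Substitution: /ŋ/ → /h/, giving /hfθetezas/.
Syllabifying with onset maximization leaves /h/, /f/, /s/ stranded (no codas are permitted; onsets are limited to one consonant).
Deleting the stranded consonants removes /h/, /f/, /s/.

θeteza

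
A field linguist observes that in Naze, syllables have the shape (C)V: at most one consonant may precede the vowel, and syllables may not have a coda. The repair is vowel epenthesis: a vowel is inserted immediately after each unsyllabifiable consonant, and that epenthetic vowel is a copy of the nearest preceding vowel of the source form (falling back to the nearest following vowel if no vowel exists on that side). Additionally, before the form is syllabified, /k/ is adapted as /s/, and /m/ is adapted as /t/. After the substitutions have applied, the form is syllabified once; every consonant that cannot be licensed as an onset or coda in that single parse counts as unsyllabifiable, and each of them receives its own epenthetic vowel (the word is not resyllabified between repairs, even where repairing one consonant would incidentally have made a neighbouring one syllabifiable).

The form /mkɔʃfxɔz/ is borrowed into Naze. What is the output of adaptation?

tɔsɔʃɔfɔxɔzɔ

Substitution: /m/ → /t/, /k/ → /s/, giving /tsɔʃfxɔz/.
The consonants /t/, /ʃ/, /f/, /z/ cannot be parsed into a legal (C)V syllable (no codas are permitted; onsets are limited to one consonant).
Epenthesis after each stranded consonant: /t/ → /tɔ/, /ʃ/ → /ʃɔ/, /f/ → /fɔ/, /z/ → /zɔ/.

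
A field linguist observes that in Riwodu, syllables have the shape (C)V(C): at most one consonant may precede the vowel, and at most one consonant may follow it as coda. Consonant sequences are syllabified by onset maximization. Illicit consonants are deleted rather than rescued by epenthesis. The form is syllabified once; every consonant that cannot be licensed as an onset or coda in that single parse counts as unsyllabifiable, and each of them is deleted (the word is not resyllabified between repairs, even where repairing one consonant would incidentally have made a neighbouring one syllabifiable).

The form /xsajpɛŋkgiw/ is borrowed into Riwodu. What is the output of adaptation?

Syllabifying with onset maximization leaves /x/, /k/ stranded (at most one coda consonant is licensed; onsets are limited to one consonant).
Each unlicensed consonant is deleted: /x/, /k/.

sajpɛŋgiw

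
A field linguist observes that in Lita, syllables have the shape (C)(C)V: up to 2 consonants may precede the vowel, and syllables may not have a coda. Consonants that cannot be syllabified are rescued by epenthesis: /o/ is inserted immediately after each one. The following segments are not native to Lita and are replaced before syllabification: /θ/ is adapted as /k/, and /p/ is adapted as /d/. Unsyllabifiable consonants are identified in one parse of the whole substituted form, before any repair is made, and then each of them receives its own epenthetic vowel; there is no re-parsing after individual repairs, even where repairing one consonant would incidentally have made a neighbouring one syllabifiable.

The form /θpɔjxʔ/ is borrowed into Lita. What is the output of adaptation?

kdɔjoxoʔo

Substitution: /θ/ → /k/, /p/ → /d/, giving /kdɔjxʔ/.
Under (C)(C)V, the unsyllabifiable consonants are /j/, /x/, /ʔ/ (no codas are permitted; onsets may contain at most 2 consonants).
Inserting the epenthetic vowel yields /j/ → /jo/, /x/ → /xo/, /ʔ/ → /ʔo/.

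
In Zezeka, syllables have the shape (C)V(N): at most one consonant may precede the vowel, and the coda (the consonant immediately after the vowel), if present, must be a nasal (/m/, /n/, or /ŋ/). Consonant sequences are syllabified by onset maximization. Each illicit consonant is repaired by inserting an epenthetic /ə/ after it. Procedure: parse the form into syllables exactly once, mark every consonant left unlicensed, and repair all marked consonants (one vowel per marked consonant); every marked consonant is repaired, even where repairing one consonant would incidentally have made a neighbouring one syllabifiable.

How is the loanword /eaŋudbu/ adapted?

eaŋudəbu

Under (C)V(N), the unsyllabifiable consonants are /d/ (only a nasal (/m/, /n/, or /ŋ/) is licensed in coda position; onsets are limited to one consonant).
Each unlicensed consonant becomes the onset of a new syllable: /d/ → /də/.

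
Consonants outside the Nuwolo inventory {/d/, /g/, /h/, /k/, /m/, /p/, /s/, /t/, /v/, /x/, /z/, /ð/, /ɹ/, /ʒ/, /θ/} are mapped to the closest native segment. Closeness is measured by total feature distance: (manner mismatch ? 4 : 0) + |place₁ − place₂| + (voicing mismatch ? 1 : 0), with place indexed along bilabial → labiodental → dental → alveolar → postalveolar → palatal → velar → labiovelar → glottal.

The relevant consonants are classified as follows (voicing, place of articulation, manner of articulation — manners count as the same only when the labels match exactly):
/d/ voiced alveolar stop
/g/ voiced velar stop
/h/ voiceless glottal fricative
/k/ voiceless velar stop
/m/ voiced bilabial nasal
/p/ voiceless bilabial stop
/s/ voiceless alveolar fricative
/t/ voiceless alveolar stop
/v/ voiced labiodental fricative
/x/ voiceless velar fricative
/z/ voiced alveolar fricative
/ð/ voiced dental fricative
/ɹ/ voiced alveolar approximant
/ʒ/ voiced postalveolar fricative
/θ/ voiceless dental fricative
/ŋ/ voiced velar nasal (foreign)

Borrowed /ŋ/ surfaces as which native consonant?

/g/ is closest: manner differs (nasal→stop, +4), place distance 0 (velar→velar), same voicing; total 4. Next closest is /k/ at distance 5.

g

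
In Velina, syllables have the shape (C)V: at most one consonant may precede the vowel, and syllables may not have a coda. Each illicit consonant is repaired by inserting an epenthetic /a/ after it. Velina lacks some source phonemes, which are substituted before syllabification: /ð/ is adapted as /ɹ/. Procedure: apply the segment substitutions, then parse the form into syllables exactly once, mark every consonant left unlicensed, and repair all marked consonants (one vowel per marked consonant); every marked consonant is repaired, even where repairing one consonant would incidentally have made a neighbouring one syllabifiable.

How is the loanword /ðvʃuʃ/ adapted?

ɹavaʃuʃa

Substitution: /ð/ → /ɹ/, giving /ɹvʃuʃ/.
The consonants /ɹ/, /v/, /ʃ/ cannot be parsed into a legal (C)V syllable (no codas are permitted; onsets are limited to one consonant).
Inserting the epenthetic vowel yields /ɹ/ → /ɹa/, /v/ → /va/, /ʃ/ → /ʃa/.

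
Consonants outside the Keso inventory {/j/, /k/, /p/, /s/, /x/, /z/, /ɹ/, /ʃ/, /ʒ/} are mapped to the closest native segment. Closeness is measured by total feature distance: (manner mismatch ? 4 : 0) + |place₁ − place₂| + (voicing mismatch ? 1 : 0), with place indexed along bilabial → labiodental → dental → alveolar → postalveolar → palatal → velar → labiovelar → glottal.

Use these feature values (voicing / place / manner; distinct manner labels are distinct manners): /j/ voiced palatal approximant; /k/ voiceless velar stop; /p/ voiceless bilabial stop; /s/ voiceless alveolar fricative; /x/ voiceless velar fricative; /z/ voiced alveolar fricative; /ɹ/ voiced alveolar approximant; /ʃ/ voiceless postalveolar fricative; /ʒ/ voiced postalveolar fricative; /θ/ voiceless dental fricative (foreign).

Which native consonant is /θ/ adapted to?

/s/ is closest: same manner (fricative), place distance 1 (dental→alveolar), same voicing; total 1. Next closest is /z/ at distance 2.

s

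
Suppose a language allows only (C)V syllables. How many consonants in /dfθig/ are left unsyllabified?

3

Under (C)V, the unsyllabifiable consonants are /d/, /f/, /g/ (no codas are permitted; onsets are limited to one consonant).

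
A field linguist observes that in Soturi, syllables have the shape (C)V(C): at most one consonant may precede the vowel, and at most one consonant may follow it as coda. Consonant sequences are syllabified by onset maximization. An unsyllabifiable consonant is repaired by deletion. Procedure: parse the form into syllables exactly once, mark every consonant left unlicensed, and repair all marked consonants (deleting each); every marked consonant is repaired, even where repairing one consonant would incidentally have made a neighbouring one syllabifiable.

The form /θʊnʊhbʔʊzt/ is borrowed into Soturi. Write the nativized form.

θʊnʊhʔʊz

The consonants /b/, /t/ cannot be parsed into a legal (C)V(C) syllable (at most one coda consonant is licensed; onsets are limited to one consonant).
Deleting the stranded consonants removes /b/, /t/.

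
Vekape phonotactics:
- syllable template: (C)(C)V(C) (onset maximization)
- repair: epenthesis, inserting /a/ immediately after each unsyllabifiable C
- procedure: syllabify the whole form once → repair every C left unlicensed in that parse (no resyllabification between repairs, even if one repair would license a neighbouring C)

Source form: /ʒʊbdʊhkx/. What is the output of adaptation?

Syllabifying with onset maximization leaves /k/, /x/ stranded (at most one coda consonant is licensed; onsets may contain at most 2 consonants).
Each unlicensed consonant becomes the onset of a new syllable: /k/ → /ka/, /x/ → /xa/.

ʒʊbdʊhkaxa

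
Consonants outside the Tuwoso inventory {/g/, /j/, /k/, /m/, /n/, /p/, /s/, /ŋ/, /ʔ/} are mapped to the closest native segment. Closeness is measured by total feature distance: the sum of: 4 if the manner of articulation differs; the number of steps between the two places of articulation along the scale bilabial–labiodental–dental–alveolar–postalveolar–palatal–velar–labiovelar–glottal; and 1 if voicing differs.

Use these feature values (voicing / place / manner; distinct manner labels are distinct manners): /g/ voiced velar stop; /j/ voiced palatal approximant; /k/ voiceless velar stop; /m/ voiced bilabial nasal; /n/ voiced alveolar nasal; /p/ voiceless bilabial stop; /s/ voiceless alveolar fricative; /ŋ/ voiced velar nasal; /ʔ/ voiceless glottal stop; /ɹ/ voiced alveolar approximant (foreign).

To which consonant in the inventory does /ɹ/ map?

j

/j/ is closest: same manner (approximant), place distance 2 (alveolar→palatal), same voicing; total 2. Next closest is /n/ at distance 4.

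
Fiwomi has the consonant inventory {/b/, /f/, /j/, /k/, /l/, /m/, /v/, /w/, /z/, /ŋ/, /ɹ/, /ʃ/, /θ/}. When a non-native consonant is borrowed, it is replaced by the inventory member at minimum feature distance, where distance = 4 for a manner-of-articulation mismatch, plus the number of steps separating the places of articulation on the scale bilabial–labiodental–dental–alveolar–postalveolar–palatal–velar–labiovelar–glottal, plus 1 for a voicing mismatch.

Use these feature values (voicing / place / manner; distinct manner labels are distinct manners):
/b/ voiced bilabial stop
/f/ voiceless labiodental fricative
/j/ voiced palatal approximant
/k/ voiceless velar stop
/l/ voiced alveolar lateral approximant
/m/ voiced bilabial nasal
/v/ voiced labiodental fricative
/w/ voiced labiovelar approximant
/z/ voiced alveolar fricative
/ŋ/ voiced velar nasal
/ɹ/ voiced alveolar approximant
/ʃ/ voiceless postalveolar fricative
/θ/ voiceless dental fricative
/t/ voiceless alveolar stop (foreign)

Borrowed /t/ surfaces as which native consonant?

/k/ is closest: same manner (stop), place distance 3 (alveolar→velar), same voicing; total 3. Next closest is /b/ at distance 4.

k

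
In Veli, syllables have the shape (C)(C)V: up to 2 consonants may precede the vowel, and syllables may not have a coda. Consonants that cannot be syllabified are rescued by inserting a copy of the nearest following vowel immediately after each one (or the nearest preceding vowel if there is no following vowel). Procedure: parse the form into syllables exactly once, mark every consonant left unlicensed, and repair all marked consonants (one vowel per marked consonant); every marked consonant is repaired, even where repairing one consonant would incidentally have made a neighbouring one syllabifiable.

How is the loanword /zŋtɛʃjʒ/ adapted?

zɛŋtɛʃɛjɛʒɛ

Syllabifying with onset maximization leaves /z/, /ʃ/, /j/, /ʒ/ stranded (no codas are permitted; onsets may contain at most 2 consonants).
Each unlicensed consonant becomes the onset of a new syllable: /z/ → /zɛ/, /ʃ/ → /ʃɛ/, /j/ → /jɛ/, /ʒ/ → /ʒɛ/.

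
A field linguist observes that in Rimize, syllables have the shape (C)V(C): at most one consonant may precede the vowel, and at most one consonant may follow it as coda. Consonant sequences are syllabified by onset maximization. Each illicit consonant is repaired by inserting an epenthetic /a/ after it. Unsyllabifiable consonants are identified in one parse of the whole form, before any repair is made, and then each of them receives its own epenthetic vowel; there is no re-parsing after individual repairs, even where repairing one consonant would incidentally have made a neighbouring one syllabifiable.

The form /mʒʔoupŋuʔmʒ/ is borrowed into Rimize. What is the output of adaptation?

The consonants /m/, /ʒ/, /m/, /ʒ/ cannot be parsed into a legal (C)V(C) syllable (at most one coda consonant is licensed; onsets are limited to one consonant).
Each unlicensed consonant becomes the onset of a new syllable: /m/ → /ma/, /ʒ/ → /ʒa/, /m/ → /ma/, /ʒ/ → /ʒa/.

maʒaʔoupŋuʔmaʒa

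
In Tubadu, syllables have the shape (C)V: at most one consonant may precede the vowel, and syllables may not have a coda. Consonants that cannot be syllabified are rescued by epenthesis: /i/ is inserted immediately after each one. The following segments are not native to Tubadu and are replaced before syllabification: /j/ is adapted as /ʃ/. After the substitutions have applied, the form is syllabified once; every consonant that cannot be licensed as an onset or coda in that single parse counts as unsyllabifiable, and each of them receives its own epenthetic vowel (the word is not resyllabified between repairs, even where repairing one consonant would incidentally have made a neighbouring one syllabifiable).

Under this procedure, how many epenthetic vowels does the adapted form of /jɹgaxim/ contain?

After substitution the input is /ʃɹgaxim/.
The unsyllabifiable consonants are /ʃ/, /ɹ/, /m/; each receives one epenthetic vowel.

3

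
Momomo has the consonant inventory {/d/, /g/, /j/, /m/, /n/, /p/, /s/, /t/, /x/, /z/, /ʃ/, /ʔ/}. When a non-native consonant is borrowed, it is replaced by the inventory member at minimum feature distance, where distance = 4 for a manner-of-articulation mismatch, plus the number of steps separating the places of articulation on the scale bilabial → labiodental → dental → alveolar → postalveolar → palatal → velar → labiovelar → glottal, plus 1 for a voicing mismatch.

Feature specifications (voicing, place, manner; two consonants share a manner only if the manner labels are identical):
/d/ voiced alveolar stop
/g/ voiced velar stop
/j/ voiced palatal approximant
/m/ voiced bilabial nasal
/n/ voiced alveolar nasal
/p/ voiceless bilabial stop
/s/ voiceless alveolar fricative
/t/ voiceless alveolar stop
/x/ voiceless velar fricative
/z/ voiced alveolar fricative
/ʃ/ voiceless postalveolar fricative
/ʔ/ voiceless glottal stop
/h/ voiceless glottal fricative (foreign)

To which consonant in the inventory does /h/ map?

x

/x/ is closest: same manner (fricative), place distance 2 (glottal→velar), same voicing; total 2. Next closest is /ʃ/ at distance 4.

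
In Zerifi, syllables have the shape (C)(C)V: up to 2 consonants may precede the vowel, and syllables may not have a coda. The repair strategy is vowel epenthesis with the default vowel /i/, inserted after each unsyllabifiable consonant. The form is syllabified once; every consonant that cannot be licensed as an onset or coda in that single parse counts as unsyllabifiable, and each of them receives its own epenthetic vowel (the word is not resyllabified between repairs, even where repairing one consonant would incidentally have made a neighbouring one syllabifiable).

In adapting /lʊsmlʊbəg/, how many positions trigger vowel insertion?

The unsyllabifiable consonants are /s/, /g/; each receives one epenthetic vowel.

2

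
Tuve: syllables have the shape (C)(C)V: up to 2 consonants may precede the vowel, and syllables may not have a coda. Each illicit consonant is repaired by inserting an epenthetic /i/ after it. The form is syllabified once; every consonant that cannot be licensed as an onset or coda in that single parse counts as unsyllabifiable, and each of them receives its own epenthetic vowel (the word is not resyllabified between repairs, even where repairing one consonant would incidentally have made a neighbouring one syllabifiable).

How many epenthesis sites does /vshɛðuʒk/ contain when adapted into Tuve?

3

The unsyllabifiable consonants are /v/, /ʒ/, /k/; each receives one epenthetic vowel.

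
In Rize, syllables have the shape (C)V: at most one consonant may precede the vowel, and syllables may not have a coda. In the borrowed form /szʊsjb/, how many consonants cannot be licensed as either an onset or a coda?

Under (C)V, the unsyllabifiable consonants are /s/, /s/, /j/, /b/ (no codas are permitted; onsets are limited to one consonant).

4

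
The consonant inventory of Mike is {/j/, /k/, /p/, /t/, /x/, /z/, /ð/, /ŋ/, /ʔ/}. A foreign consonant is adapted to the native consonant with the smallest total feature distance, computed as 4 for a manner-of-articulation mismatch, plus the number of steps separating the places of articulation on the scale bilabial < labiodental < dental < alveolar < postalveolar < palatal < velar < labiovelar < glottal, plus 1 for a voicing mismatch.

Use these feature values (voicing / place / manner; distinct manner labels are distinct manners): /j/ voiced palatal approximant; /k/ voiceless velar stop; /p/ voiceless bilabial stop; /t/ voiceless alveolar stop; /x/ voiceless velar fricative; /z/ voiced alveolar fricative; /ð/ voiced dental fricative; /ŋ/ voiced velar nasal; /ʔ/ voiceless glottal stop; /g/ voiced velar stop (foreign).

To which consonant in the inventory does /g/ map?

k

/k/ is closest: same manner (stop), place distance 0 (velar→velar), voicing differs (+1); total 1. Next closest is /ʔ/ at distance 3.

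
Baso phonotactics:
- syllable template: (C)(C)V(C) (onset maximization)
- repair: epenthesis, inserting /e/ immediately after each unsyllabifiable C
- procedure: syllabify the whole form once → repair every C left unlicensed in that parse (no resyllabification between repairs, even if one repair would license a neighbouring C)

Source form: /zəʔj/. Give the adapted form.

Under (C)(C)V(C), the unsyllabifiable consonants are /j/ (at most one coda consonant is licensed; onsets may contain at most 2 consonants).
Epenthesis after each stranded consonant: /j/ → /je/.

zəʔje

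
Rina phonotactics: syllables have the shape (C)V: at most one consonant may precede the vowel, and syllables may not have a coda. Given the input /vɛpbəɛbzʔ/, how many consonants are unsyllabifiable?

The consonants /p/, /b/, /z/, /ʔ/ cannot be parsed into a legal (C)V syllable (no codas are permitted; onsets are limited to one consonant).

4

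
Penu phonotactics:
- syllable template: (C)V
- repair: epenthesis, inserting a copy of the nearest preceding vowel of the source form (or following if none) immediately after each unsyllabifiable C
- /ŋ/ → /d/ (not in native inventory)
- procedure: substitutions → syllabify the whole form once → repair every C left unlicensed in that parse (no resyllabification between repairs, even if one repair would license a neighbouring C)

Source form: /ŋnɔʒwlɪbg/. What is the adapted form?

Substitution: /ŋ/ → /d/, giving /dnɔʒwlɪbg/.
Under (C)V, the unsyllabifiable consonants are /d/, /ʒ/, /w/, /b/, /g/ (no codas are permitted; onsets are limited to one consonant).
Epenthesis after each stranded consonant: /d/ → /dɔ/, /ʒ/ → /ʒɔ/, /w/ → /wɔ/, /b/ → /bɪ/, /g/ → /gɪ/.

dɔnɔʒɔwɔlɪbɪgɪ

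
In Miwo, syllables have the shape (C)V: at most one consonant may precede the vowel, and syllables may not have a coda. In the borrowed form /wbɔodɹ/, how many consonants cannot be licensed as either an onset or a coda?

Syllabifying with onset maximization leaves /w/, /d/, /ɹ/ stranded (no codas are permitted; onsets are limited to one consonant).

3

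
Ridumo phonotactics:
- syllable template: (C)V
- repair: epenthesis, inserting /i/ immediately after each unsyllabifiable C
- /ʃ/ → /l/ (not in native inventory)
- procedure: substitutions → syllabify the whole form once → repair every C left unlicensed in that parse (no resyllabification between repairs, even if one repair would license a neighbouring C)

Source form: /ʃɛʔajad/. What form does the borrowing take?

lɛʔajadi

Substitution: /ʃ/ → /l/, giving /lɛʔajad/.
The consonants /d/ cannot be parsed into a legal (C)V syllable (no codas are permitted; onsets are limited to one consonant).
Epenthesis after each stranded consonant: /d/ → /di/.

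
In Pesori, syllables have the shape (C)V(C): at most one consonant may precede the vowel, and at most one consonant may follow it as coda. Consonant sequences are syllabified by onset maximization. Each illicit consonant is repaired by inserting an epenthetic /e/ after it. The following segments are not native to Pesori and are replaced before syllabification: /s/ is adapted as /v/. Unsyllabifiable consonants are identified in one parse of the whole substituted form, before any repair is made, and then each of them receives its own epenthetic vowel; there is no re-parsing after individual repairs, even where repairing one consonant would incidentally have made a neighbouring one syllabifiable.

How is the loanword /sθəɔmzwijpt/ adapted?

Substitution: /s/ → /v/, giving /vθəɔmzwijpt/.
Syllabifying with onset maximization leaves /v/, /z/, /p/, /t/ stranded (at most one coda consonant is licensed; onsets are limited to one consonant).
Epenthesis after each stranded consonant: /v/ → /ve/, /z/ → /ze/, /p/ → /pe/, /t/ → /te/.

veθəɔmzewijpete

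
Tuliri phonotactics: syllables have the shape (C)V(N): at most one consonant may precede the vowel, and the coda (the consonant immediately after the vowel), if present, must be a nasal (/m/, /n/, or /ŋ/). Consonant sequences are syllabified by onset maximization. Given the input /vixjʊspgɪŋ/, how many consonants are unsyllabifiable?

3

Syllabifying with onset maximization leaves /x/, /s/, /p/ stranded (only a nasal (/m/, /n/, or /ŋ/) is licensed in coda position; onsets are limited to one consonant).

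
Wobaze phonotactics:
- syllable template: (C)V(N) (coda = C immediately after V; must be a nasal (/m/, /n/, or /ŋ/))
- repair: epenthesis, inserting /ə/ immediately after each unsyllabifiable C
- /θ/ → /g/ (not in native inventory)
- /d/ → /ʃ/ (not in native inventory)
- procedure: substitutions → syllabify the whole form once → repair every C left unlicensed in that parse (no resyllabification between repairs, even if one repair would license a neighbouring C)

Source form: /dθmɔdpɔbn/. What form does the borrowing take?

ʃəgəmɔʃəpɔbənə

Substitution: /d/ → /ʃ/, /θ/ → /g/, giving /ʃgmɔʃpɔbn/.
The consonants /ʃ/, /g/, /ʃ/, /b/, /n/ cannot be parsed into a legal (C)V(N) syllable (only a nasal (/m/, /n/, or /ŋ/) is licensed in coda position; onsets are limited to one consonant).
Each unlicensed consonant becomes the onset of a new syllable: /ʃ/ → /ʃə/, /g/ → /gə/, /ʃ/ → /ʃə/, /b/ → /bə/, /n/ → /nə/.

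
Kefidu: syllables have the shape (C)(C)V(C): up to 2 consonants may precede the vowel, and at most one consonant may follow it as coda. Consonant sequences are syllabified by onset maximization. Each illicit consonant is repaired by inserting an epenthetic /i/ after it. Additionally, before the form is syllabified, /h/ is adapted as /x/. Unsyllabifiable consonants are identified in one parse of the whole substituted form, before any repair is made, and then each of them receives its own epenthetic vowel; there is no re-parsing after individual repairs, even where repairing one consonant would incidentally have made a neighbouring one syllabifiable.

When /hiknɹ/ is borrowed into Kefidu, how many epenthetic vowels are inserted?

2

After substitution the input is /xiknɹ/.
The unsyllabifiable consonants are /n/, /ɹ/; each receives one epenthetic vowel.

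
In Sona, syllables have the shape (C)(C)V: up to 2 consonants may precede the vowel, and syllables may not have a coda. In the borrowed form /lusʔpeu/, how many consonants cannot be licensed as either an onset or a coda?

1

The consonants /s/ cannot be parsed into a legal (C)(C)V syllable (no codas are permitted; onsets may contain at most 2 consonants).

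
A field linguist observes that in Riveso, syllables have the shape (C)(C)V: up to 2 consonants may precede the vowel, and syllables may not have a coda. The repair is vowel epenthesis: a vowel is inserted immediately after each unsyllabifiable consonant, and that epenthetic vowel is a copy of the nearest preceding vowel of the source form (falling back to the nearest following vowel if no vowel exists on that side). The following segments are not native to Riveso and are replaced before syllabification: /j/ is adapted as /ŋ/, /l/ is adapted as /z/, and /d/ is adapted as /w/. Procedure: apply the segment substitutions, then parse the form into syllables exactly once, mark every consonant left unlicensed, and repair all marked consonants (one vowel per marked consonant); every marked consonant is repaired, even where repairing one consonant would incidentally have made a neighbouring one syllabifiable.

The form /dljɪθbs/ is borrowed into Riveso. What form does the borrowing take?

wɪzŋɪθɪbɪsɪ

Substitution: /d/ → /w/, /l/ → /z/, /j/ → /ŋ/, giving /wzŋɪθbs/.
Syllabifying with onset maximization leaves /w/, /θ/, /b/, /s/ stranded (no codas are permitted; onsets may contain at most 2 consonants).
Epenthesis after each stranded consonant: /w/ → /wɪ/, /θ/ → /θɪ/, /b/ → /bɪ/, /s/ → /sɪ/.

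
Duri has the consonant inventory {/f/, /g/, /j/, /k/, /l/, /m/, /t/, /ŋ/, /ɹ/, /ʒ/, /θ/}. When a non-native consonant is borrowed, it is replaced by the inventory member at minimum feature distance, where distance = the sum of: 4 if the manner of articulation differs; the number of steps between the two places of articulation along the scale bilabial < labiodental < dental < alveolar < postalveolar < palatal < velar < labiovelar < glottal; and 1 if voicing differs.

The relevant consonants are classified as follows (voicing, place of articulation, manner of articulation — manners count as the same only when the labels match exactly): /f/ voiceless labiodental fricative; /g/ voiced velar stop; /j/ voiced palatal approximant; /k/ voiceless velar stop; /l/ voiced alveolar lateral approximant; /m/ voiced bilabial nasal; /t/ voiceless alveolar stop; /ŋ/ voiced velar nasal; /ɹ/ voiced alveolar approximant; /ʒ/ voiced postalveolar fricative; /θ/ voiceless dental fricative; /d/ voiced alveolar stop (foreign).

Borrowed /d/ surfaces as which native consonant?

/t/ is closest: same manner (stop), place distance 0 (alveolar→alveolar), voicing differs (+1); total 1. Next closest is /g/ at distance 3.

t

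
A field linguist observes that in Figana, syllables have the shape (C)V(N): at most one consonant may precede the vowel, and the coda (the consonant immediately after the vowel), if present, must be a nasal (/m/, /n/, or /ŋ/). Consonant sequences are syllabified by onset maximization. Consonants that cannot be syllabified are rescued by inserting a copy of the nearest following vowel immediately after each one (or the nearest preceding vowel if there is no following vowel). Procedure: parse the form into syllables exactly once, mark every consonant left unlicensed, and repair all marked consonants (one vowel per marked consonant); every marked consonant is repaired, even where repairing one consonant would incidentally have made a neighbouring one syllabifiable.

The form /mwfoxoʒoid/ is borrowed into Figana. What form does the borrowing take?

Under (C)V(N), the unsyllabifiable consonants are /m/, /w/, /d/ (only a nasal (/m/, /n/, or /ŋ/) is licensed in coda position; onsets are limited to one consonant).
Inserting the epenthetic vowel yields /m/ → /mo/, /w/ → /wo/, /d/ → /di/.

mowofoxoʒoidi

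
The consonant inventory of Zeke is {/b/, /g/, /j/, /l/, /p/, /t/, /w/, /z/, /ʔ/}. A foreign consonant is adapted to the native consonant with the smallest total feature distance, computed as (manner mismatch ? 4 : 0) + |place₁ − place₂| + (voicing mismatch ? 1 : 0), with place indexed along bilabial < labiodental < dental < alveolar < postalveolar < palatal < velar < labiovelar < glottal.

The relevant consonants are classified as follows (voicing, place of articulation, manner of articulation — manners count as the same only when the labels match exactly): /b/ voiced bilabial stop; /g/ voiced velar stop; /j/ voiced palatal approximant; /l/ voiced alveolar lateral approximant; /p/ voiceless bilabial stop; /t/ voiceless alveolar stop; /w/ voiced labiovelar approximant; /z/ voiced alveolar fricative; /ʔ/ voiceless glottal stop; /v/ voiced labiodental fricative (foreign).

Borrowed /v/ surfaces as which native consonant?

/z/ is closest: same manner (fricative), place distance 2 (labiodental→alveolar), same voicing; total 2. Next closest is /b/ at distance 5.

z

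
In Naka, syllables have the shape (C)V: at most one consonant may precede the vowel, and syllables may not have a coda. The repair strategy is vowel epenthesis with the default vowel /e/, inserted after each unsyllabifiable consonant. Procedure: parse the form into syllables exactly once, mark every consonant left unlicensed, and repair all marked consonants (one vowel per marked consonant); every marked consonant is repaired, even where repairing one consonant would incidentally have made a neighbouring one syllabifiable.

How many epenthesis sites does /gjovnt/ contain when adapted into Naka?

4

The unsyllabifiable consonants are /g/, /v/, /n/, /t/; each receives one epenthetic vowel.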